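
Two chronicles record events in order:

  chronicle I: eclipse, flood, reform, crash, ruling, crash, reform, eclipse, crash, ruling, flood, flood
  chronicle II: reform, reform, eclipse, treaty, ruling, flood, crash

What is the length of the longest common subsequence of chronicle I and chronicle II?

Match reform [3,1], reform [7,2], eclipse [8,3], ruling [10,5], flood [11,6] — 5 events in the same relative order in both, and the DP table's final entry dp[12][7] is also 5, so no common subsequence is longer.

5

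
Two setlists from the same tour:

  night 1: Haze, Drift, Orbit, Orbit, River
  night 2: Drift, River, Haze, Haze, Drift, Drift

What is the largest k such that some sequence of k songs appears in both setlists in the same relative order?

2

One common subsequence of length 2: Haze [1,4] → Drift [2,6], and the DP table's final entry dp[5][6] is also 2, so no common subsequence is longer.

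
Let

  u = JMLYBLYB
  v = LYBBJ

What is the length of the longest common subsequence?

4

Pick L [3,1], Y [4,2], B [5,3], B [8,4]; all 4 characters appear in both, in order. Since dp[8][5] = 4, nothing longer is possible.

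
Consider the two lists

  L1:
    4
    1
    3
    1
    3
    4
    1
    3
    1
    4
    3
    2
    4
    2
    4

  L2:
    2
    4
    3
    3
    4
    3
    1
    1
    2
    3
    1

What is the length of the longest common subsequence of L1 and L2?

Match 4 at L1[1]=L2[2], then 3 at L1[3]=L2[3], then 3 at L1[5]=L2[4], then 4 at L1[6]=L2[5], then 1 at L1[7]=L2[8], then 3 at L1[8]=L2[10], then 1 at L1[9]=L2[11] — 7 values in the same relative order in both. dp[15][11] = 7 confirms this is the maximum.

7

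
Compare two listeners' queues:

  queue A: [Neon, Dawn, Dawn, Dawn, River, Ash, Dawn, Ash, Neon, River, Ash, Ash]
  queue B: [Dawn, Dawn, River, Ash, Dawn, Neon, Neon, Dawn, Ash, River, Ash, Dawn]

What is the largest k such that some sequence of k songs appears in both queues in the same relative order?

8

One common subsequence of length 8: Dawn [3,1]; then Dawn [4,2]; then River [5,3]; then Ash [6,4]; then Dawn [7,8]; then Ash [8,9]; then River [10,10]; then Ash [11,11]. Since dp[12][12] = 8, nothing longer is possible.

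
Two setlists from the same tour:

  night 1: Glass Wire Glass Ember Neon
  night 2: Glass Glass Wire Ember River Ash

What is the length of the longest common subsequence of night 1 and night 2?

One common subsequence of length 3: Glass [1,2]; then Wire [2,3]; then Ember [4,4], and the DP table's final entry dp[5][6] is also 3, so no common subsequence is longer.

3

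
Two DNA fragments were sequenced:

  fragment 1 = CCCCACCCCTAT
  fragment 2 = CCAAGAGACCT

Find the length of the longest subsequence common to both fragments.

Let dp[i][j] be the LCS length of the first i bases of fragment 1 and the first j bases of fragment 2. dp[i][j] = dp[i-1][j-1]+1 when the i-th and j-th bases match, else max(dp[i-1][j], dp[i][j-1]).
    ·  C  C  A  A  G  A  G  A  C  C  T
 ·  0  0  0  0  0  0  0  0  0  0  0  0
 C  0  1  1  1  1  1  1  1  1  1  1  1
 C  0  1  2  2  2  2  2  2  2  2  2  2
 C  0  1  2  2  2  2  2  2  2  3  3  3
 C  0  1  2  2  2  2  2  2  2  3  4  4
 A  0  1  2  3  3  3  3  3  3  3  4  4
 C  0  1  2  3  3  3  3  3  3  4  4  4
 C  0  1  2  3  3  3  3  3  3  4  5  5
 C  0  1  2  3  3  3  3  3  3  4  5  5
 C  0  1  2  3  3  3  3  3  3  4  5  5
 T  0  1  2  3  3  3  3  3  3  4  5  6
 A  0  1  2  3  4  4  4  4  4  4  5  6
 T  0  1  2  3  4  4  4  4  4  4  5  6
dp[12][11] = 6. One LCS (by backtracking along matches): CCACCT.

6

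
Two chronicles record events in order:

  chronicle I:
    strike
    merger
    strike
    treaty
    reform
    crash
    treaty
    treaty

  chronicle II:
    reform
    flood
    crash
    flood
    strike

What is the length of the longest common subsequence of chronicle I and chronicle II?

2

Match reform [5,1], then crash [6,3] — 2 events in the same relative order in both. The LCS DP gives dp[8][5] = 2, so this is optimal.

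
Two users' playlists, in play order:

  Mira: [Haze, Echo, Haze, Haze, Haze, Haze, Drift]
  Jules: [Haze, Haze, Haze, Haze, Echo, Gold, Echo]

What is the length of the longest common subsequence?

One common subsequence of length 4: Haze [1,1]; then Haze [3,2]; then Haze [4,3]; then Haze [5,4]. dp[7][7] = 4 confirms this is the maximum.

4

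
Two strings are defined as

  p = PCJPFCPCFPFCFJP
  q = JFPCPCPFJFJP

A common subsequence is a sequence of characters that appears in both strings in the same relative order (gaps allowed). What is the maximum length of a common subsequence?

Match J [3,1], P [4,3], C [6,4], P [7,5], C [8,6], P [10,7], F [11,8], F [13,10], J [14,11], P [15,12] — 10 characters in the same relative order in both. Since dp[15][12] = 10, nothing longer is possible.

10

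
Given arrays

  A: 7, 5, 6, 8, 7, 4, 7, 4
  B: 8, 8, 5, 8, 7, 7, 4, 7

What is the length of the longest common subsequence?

Let dp[i][j] be the LCS length of the first i values of A and the first j values of B. dp[i][j] = dp[i-1][j-1]+1 when the i-th and j-th values match, else max(dp[i-1][j], dp[i][j-1]).
    ·  8  8  5  8  7  7  4  7
 ·  0  0  0  0  0  0  0  0  0
 7  0  0  0  0  0  1  1  1  1
 5  0  0  0  1  1  1  1  1  1
 6  0  0  0  1  1  1  1  1  1
 8  0  1  1  1  2  2  2  2  2
 7  0  1  1  1  2  3  3  3  3
 4  0  1  1  1  2  3  3  4  4
 7  0  1  1  1  2  3  4  4  5
 4  0  1  1  1  2  3  4  5  5
dp[8][8] = 5. One LCS (by backtracking along matches): 5, 8, 7, 4, 7.

5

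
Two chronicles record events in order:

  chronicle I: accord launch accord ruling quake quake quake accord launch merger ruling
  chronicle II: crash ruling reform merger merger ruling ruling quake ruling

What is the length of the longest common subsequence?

3

Pick ruling (chronicle I #4, chronicle II #7), quake (chronicle I #7, chronicle II #8), ruling (chronicle I #11, chronicle II #9); all 3 events appear in both, in order. Since dp[11][9] = 3, nothing longer is possible.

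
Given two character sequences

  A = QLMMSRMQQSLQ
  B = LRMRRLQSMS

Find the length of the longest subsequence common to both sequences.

Taking L [2,1]; then M [3,3]; then S [5,8]; then M [7,9]; then S [10,10] gives a common subsequence of length 5, and the DP table's final entry dp[12][10] is also 5, so no common subsequence is longer.

5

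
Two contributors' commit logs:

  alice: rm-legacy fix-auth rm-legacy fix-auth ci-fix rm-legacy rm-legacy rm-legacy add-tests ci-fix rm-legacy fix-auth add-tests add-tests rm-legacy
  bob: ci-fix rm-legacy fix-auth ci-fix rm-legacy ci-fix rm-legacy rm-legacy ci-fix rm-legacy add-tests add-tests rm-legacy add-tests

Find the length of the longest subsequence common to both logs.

11

Match rm-legacy at alice[1]=bob[2] → fix-auth at alice[2]=bob[3] → rm-legacy at alice[3]=bob[5] → ci-fix at alice[5]=bob[6] → rm-legacy at alice[7]=bob[7] → rm-legacy at alice[8]=bob[8] → ci-fix at alice[10]=bob[9] → rm-legacy at alice[11]=bob[10] → add-tests at alice[13]=bob[11] → add-tests at alice[14]=bob[12] → rm-legacy at alice[15]=bob[13] — 11 commits in the same relative order in both. The LCS DP gives dp[15][14] = 11, so this is optimal.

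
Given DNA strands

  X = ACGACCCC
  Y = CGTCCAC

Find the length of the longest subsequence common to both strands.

5

Let dp[i][j] be the LCS length of the first i bases of X and the first j bases of Y. dp[i][j] = dp[i-1][j-1]+1 when the i-th and j-th bases match, else max(dp[i-1][j], dp[i][j-1]).
    ·  C  G  T  C  C  A  C
 ·  0  0  0  0  0  0  0  0
 A  0  0  0  0  0  0  1  1
 C  0  1  1  1  1  1  1  2
 G  0  1  2  2  2  2  2  2
 A  0  1  2  2  2  2  3  3
 C  0  1  2  2  3  3  3  4
 C  0  1  2  2  3  4  4  4
 C  0  1  2  2  3  4  4  5
 C  0  1  2  2  3  4  4  5
dp[8][7] = 5. One LCS (by backtracking along matches): CGCCC.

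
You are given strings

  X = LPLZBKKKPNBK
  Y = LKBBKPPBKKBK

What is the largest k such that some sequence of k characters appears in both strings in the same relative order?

Let dp[i][j] be the LCS length of the first i characters of X and the first j characters of Y. dp[i][j] = dp[i-1][j-1]+1 when the i-th and j-th characters match, else max(dp[i-1][j], dp[i][j-1]).
    ·  L  K  B  B  K  P  P  B  K  K  B  K
 ·  0  0  0  0  0  0  0  0  0  0  0  0  0
 L  0  1  1  1  1  1  1  1  1  1  1  1  1
 P  0  1  1  1  1  1  2  2  2  2  2  2  2
 L  0  1  1  1  1  1  2  2  2  2  2  2  2
 Z  0  1  1  1  1  1  2  2  2  2  2  2  2
 B  0  1  1  2  2  2  2  2  3  3  3  3  3
 K  0  1  2  2  2  3  3  3  3  4  4  4  4
 K  0  1  2  2  2  3  3  3  3  4  5  5  5
 K  0  1  2  2  2  3  3  3  3  4  5  5  6
 P  0  1  2  2  2  3  4  4  4  4  5  5  6
 N  0  1  2  2  2  3  4  4  4  4  5  5  6
 B  0  1  2  3  3  3  4  4  5  5  5  6  6
 K  0  1  2  3  3  4  4  4  5  6  6  6  7
dp[12][12] = 7. One LCS (by backtracking along matches): LPBKKBK.

7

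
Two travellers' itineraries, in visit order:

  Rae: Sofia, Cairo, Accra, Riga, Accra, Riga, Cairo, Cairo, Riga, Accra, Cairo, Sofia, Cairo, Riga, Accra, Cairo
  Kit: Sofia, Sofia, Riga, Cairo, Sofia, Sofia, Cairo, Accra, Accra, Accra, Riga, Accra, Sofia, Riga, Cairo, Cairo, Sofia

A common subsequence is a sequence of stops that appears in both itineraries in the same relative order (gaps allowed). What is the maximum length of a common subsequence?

9

One common subsequence of length 9: Sofia (Rae #1, Kit #6); then Cairo (Rae #2, Kit #7); then Accra (Rae #3, Kit #10); then Riga (Rae #4, Kit #11); then Accra (Rae #5, Kit #12); then Riga (Rae #6, Kit #14); then Cairo (Rae #8, Kit #15); then Cairo (Rae #11, Kit #16); then Sofia (Rae #12, Kit #17). dp[16][17] = 9 confirms this is the maximum.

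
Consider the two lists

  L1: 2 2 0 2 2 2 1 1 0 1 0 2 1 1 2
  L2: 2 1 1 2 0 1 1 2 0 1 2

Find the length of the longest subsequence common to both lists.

8

One common subsequence of length 8: 2 [1,1]; then 2 [2,4]; then 0 [3,5]; then 1 [7,6]; then 1 [8,7]; then 0 [11,9]; then 1 [14,10]; then 2 [15,11]. Since dp[15][11] = 8, nothing longer is possible.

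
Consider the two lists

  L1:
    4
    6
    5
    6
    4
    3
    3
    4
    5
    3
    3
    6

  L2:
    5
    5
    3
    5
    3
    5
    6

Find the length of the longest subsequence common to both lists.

Let dp[i][j] be the LCS length of the first i values of L1 and the first j values of L2. dp[i][j] = dp[i-1][j-1]+1 when the i-th and j-th values match, else max(dp[i-1][j], dp[i][j-1]).
    ·  5  5  3  5  3  5  6
 ·  0  0  0  0  0  0  0  0
 4  0  0  0  0  0  0  0  0
 6  0  0  0  0  0  0  0  1
 5  0  1  1  1  1  1  1  1
 6  0  1  1  1  1  1  1  2
 4  0  1  1  1  1  1  1  2
 3  0  1  1  2  2  2  2  2
 3  0  1  1  2  2  3  3  3
 4  0  1  1  2  2  3  3  3
 5  0  1  2  2  3  3  4  4
 3  0  1  2  3  3  4  4  4
 3  0  1  2  3  3  4  4  4
 6  0  1  2  3  3  4  4  5
dp[12][7] = 5. One LCS (by backtracking along matches): 5, 3, 3, 5, 6.

5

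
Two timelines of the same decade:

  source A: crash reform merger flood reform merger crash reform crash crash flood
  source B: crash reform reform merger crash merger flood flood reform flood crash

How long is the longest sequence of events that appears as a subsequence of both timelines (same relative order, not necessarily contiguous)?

Pick crash at source A[1]=source B[1] → reform at source A[2]=source B[2] → reform at source A[5]=source B[3] → merger at source A[6]=source B[4] → crash at source A[7]=source B[5] → reform at source A[8]=source B[9] → crash at source A[10]=source B[11]; all 7 events appear in both, in order, and the DP table's final entry dp[11][11] is also 7, so no common subsequence is longer.

7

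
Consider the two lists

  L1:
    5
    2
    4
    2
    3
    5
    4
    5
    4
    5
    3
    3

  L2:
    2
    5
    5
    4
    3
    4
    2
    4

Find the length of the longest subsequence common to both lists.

One common subsequence of length 5: 5 at L1[1]=L2[3]; then 4 at L1[3]=L2[4]; then 3 at L1[5]=L2[5]; then 4 at L1[7]=L2[6]; then 4 at L1[9]=L2[8]. The LCS DP gives dp[12][8] = 5, so this is optimal.

5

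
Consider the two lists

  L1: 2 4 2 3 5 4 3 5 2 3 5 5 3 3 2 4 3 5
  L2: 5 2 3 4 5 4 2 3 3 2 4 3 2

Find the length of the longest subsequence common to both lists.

10

Pick 2 (L1 #1, L2 #2), then 4 (L1 #2, L2 #4), then 5 (L1 #5, L2 #5), then 4 (L1 #6, L2 #6), then 2 (L1 #9, L2 #7), then 3 (L1 #13, L2 #8), then 3 (L1 #14, L2 #9), then 2 (L1 #15, L2 #10), then 4 (L1 #16, L2 #11), then 3 (L1 #17, L2 #12); all 10 values appear in both, in order. Since dp[18][13] = 10, nothing longer is possible.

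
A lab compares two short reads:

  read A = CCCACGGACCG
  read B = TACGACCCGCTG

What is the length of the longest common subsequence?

Taking C (read A #1, read B #3), C (read A #2, read B #6), C (read A #3, read B #7), C (read A #5, read B #8), G (read A #7, read B #9), C (read A #9, read B #10), G (read A #11, read B #12) gives a common subsequence of length 7. dp[11][12] = 7 confirms this is the maximum.

7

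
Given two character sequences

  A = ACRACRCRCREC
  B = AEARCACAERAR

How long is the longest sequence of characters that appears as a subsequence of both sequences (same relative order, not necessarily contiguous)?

6

Let dp[i][j] be the LCS length of the first i characters of A and the first j characters of B. dp[i][j] = dp[i-1][j-1]+1 when the i-th and j-th characters match, else max(dp[i-1][j], dp[i][j-1]).
    ·  A  E  A  R  C  A  C  A  E  R  A  R
 ·  0  0  0  0  0  0  0  0  0  0  0  0  0
 A  0  1  1  1  1  1  1  1  1  1  1  1  1
 C  0  1  1  1  1  2  2  2  2  2  2  2  2
 R  0  1  1  1  2  2  2  2  2  2  3  3  3
 A  0  1  1  2  2  2  3  3  3  3  3  4  4
 C  0  1  1  2  2  3  3  4  4  4  4  4  4
 R  0  1  1  2  3  3  3  4  4  4  5  5  5
 C  0  1  1  2  3  4  4  4  4  4  5  5  5
 R  0  1  1  2  3  4  4  4  4  4  5  5  6
 C  0  1  1  2  3  4  4  5  5  5  5  5  6
 R  0  1  1  2  3  4  4  5  5  5  6  6  6
 E  0  1  2  2  3  4  4  5  5  6  6  6  6
 C  0  1  2  2  3  4  4  5  5  6  6  6  6
dp[12][12] = 6. One LCS (by backtracking along matches): ACACRR.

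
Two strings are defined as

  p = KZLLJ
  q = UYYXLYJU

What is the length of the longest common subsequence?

2

Match L [3,5]; then J [5,7] — 2 characters in the same relative order in both. The LCS DP gives dp[5][8] = 2, so this is optimal.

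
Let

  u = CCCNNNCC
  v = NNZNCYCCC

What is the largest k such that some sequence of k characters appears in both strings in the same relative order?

5

Taking N [4,1] → N [5,2] → N [6,4] → C [7,8] → C [8,9] gives a common subsequence of length 5, and the DP table's final entry dp[8][9] is also 5, so no common subsequence is longer.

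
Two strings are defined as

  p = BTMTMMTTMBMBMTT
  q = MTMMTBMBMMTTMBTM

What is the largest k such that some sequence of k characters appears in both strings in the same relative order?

One common subsequence of length 11: M [3,1], T [4,2], M [5,3], M [6,4], T [7,5], M [9,7], B [10,8], M [11,9], M [13,10], T [14,12], T [15,15]. The LCS DP gives dp[15][16] = 11, so this is optimal.

11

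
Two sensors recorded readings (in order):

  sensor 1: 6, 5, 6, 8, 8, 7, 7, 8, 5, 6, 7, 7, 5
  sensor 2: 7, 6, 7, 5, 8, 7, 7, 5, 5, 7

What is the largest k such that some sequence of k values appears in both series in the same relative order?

Taking 6 (sensor 1 #1, sensor 2 #2), 5 (sensor 1 #2, sensor 2 #4), 8 (sensor 1 #5, sensor 2 #5), 7 (sensor 1 #6, sensor 2 #6), 7 (sensor 1 #7, sensor 2 #7), 5 (sensor 1 #9, sensor 2 #9), 7 (sensor 1 #12, sensor 2 #10) gives a common subsequence of length 7. The LCS DP gives dp[13][10] = 7, so this is optimal.

7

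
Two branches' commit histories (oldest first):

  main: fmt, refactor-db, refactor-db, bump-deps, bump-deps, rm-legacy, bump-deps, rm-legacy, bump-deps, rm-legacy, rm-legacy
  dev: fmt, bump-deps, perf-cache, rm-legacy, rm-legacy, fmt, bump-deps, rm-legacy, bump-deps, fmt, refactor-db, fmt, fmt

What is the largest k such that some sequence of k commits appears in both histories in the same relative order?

6

Pick fmt at main[1]=dev[1], then bump-deps at main[4]=dev[2], then rm-legacy at main[6]=dev[5], then bump-deps at main[7]=dev[7], then rm-legacy at main[8]=dev[8], then bump-deps at main[9]=dev[9]; all 6 commits appear in both, in order, and the DP table's final entry dp[11][13] is also 6, so no common subsequence is longer.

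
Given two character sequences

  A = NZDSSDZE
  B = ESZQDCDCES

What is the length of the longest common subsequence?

4

Taking Z [2,3]; then D [3,5]; then D [6,7]; then E [8,9] gives a common subsequence of length 4. dp[8][10] = 4 confirms this is the maximum.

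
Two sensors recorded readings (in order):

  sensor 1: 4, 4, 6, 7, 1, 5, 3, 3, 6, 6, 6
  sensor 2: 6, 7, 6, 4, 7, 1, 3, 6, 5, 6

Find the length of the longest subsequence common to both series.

One common subsequence of length 6: 4 (sensor 1 #2, sensor 2 #4); then 7 (sensor 1 #4, sensor 2 #5); then 1 (sensor 1 #5, sensor 2 #6); then 3 (sensor 1 #8, sensor 2 #7); then 6 (sensor 1 #9, sensor 2 #8); then 6 (sensor 1 #11, sensor 2 #10). dp[11][10] = 6 confirms this is the maximum.

6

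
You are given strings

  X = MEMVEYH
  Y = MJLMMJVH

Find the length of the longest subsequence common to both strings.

4

Taking M (X #1, Y #4) → M (X #3, Y #5) → V (X #4, Y #7) → H (X #7, Y #8) gives a common subsequence of length 4, and the DP table's final entry dp[7][8] is also 4, so no common subsequence is longer.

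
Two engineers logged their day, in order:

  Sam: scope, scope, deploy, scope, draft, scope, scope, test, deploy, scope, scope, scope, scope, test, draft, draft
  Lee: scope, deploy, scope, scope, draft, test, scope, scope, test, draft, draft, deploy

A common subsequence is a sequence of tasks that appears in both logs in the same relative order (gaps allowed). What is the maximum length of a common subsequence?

10

Match scope [1,1], scope [2,3], scope [4,4], draft [5,5], test [8,6], scope [12,7], scope [13,8], test [14,9], draft [15,10], draft [16,11] — 10 tasks in the same relative order in both. dp[16][12] = 10 confirms this is the maximum.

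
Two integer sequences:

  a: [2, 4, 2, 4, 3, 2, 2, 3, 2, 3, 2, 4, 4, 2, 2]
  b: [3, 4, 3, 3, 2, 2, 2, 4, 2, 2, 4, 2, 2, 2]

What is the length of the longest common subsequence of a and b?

Pick 4 (a #2, b #2), 2 (a #3, b #5), 2 (a #6, b #6), 2 (a #7, b #7), 2 (a #9, b #9), 2 (a #11, b #10), 4 (a #12, b #11), 2 (a #14, b #13), 2 (a #15, b #14); all 9 values appear in both, in order. Since dp[15][14] = 9, nothing longer is possible.

9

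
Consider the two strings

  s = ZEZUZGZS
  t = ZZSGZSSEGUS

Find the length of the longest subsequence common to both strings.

One common subsequence of length 5: Z at s[1]=t[1], Z at s[3]=t[2], Z at s[5]=t[5], G at s[6]=t[9], S at s[8]=t[11]. dp[8][11] = 5 confirms this is the maximum.

5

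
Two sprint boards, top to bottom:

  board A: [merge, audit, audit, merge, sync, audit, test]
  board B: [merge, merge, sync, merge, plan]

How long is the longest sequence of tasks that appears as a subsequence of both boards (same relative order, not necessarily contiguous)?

One common subsequence of length 3: merge (board A #1, board B #1) → merge (board A #4, board B #2) → sync (board A #5, board B #3). Since dp[7][5] = 3, nothing longer is possible.

3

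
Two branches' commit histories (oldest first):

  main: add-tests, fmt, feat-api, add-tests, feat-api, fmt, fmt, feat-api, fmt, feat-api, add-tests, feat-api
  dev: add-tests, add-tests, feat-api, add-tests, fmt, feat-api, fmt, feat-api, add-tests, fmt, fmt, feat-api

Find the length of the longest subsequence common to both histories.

Taking add-tests [1,2]; then feat-api [3,3]; then add-tests [4,4]; then fmt [7,5]; then feat-api [8,6]; then fmt [9,7]; then feat-api [10,8]; then add-tests [11,9]; then feat-api [12,12] gives a common subsequence of length 9. dp[12][12] = 9 confirms this is the maximum.

9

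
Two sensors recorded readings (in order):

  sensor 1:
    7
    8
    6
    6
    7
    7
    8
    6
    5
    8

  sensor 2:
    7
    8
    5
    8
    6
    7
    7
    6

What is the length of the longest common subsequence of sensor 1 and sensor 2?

6

Let dp[i][j] be the LCS length of the first i values of sensor 1 and the first j values of sensor 2. dp[i][j] = dp[i-1][j-1]+1 when the i-th and j-th values match, else max(dp[i-1][j], dp[i][j-1]).
    ·  7  8  5  8  6  7  7  6
 ·  0  0  0  0  0  0  0  0  0
 7  0  1  1  1  1  1  1  1  1
 8  0  1  2  2  2  2  2  2  2
 6  0  1  2  2  2  3  3  3  3
 6  0  1  2  2  2  3  3  3  4
 7  0  1  2  2  2  3  4  4  4
 7  0  1  2  2  2  3  4  5  5
 8  0  1  2  2  3  3  4  5  5
 6  0  1  2  2  3  4  4  5  6
 5  0  1  2  3  3  4  4  5  6
 8  0  1  2  3  4  4  4  5  6
dp[10][8] = 6. One LCS (by backtracking along matches): 7, 8, 6, 7, 7, 6.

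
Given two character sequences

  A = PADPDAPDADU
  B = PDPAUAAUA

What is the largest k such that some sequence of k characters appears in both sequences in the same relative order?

6

Match P [1,1] → D [3,2] → P [4,3] → A [6,6] → A [9,7] → U [11,8] — 6 characters in the same relative order in both, and the DP table's final entry dp[11][9] is also 6, so no common subsequence is longer.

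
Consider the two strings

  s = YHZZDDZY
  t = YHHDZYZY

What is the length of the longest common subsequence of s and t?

Pick Y [1,1], then H [2,3], then Z [3,5], then Z [7,7], then Y [8,8]; all 5 characters appear in both, in order. dp[8][8] = 5 confirms this is the maximum.

5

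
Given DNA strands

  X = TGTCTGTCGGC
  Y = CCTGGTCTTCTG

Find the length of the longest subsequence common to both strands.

8

Let dp[i][j] be the LCS length of the first i bases of X and the first j bases of Y. dp[i][j] = dp[i-1][j-1]+1 when the i-th and j-th bases match, else max(dp[i-1][j], dp[i][j-1]).
    ·  C  C  T  G  G  T  C  T  T  C  T  G
 ·  0  0  0  0  0  0  0  0  0  0  0  0  0
 T  0  0  0  1  1  1  1  1  1  1  1  1  1
 G  0  0  0  1  2  2  2  2  2  2  2  2  2
 T  0  0  0  1  2  2  3  3  3  3  3  3  3
 C  0  1  1  1  2  2  3  4  4  4  4  4  4
 T  0  1  1  2  2  2  3  4  5  5  5  5  5
 G  0  1  1  2  3  3  3  4  5  5  5  5  6
 T  0  1  1  2  3  3  4  4  5  6  6  6  6
 C  0  1  2  2  3  3  4  5  5  6  7  7  7
 G  0  1  2  2  3  4  4  5  5  6  7  7  8
 G  0  1  2  2  3  4  4  5  5  6  7  7  8
 C  0  1  2  2  3  4  4  5  5  6  7  7  8
dp[11][12] = 8. One LCS (by backtracking along matches): TGTCTTCG.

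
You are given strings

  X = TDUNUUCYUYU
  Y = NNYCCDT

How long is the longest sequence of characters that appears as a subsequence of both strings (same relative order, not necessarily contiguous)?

Pick N (X #4, Y #2), C (X #7, Y #5); all 2 characters appear in both, in order. Since dp[11][7] = 2, nothing longer is possible.

2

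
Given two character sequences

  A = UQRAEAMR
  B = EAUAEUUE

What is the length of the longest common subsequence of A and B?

Taking U at A[1]=B[3], then A at A[4]=B[4], then E at A[5]=B[8] gives a common subsequence of length 3. The LCS DP gives dp[8][8] = 3, so this is optimal.

3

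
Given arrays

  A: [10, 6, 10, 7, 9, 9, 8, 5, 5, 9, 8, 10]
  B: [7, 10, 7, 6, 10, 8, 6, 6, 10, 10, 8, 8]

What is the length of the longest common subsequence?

Let dp[i][j] be the LCS length of the first i values of A and the first j values of B. dp[i][j] = dp[i-1][j-1]+1 when the i-th and j-th values match, else max(dp[i-1][j], dp[i][j-1]).
    ·  7 10  7  6 10  8  6  6 10 10  8  8
 ·  0  0  0  0  0  0  0  0  0  0  0  0  0
10  0  0  1  1  1  1  1  1  1  1  1  1  1
 6  0  0  1  1  2  2  2  2  2  2  2  2  2
10  0  0  1  1  2  3  3  3  3  3  3  3  3
 7  0  1  1  2  2  3  3  3  3  3  3  3  3
 9  0  1  1  2  2  3  3  3  3  3  3  3  3
 9  0  1  1  2  2  3  3  3  3  3  3  3  3
 8  0  1  1  2  2  3  4  4  4  4  4  4  4
 5  0  1  1  2  2  3  4  4  4  4  4  4  4
 5  0  1  1  2  2  3  4  4  4  4  4  4  4
 9  0  1  1  2  2  3  4  4  4  4  4  4  4
 8  0  1  1  2  2  3  4  4  4  4  4  5  5
10  0  1  2  2  2  3  4  4  4  5  5  5  5
dp[12][12] = 5. One LCS (by backtracking along matches): 10, 6, 10, 8, 8.

5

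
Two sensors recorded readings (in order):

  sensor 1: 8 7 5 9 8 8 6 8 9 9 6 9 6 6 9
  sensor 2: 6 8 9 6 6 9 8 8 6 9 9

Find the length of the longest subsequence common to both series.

7

Match 8 (sensor 1 #1, sensor 2 #2), then 9 (sensor 1 #4, sensor 2 #6), then 8 (sensor 1 #6, sensor 2 #7), then 8 (sensor 1 #8, sensor 2 #8), then 6 (sensor 1 #11, sensor 2 #9), then 9 (sensor 1 #12, sensor 2 #10), then 9 (sensor 1 #15, sensor 2 #11) — 7 values in the same relative order in both. dp[15][11] = 7 confirms this is the maximum.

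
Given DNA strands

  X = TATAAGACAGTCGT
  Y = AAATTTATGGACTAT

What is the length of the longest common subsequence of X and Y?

8

Pick T [1,6], then A [2,7], then T [3,8], then G [6,10], then A [7,11], then C [8,12], then A [9,14], then T [14,15]; all 8 bases appear in both, in order. The LCS DP gives dp[14][15] = 8, so this is optimal.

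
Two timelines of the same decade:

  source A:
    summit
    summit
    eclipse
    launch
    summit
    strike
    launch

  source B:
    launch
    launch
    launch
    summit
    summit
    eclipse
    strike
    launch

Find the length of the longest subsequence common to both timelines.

Match summit at source A[1]=source B[4] → summit at source A[2]=source B[5] → eclipse at source A[3]=source B[6] → strike at source A[6]=source B[7] → launch at source A[7]=source B[8] — 5 events in the same relative order in both, and the DP table's final entry dp[7][8] is also 5, so no common subsequence is longer.

5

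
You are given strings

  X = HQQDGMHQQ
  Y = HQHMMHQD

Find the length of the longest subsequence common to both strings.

One common subsequence of length 5: H [1,1]; then Q [2,2]; then M [6,5]; then H [7,6]; then Q [8,7]. The LCS DP gives dp[9][8] = 5, so this is optimal.

5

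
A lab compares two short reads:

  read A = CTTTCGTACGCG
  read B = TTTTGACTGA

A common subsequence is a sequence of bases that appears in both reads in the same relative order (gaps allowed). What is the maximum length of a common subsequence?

7

Pick T [2,2], T [3,3], T [4,4], G [6,5], A [8,6], C [9,7], G [10,9]; all 7 bases appear in both, in order. The LCS DP gives dp[12][10] = 7, so this is optimal.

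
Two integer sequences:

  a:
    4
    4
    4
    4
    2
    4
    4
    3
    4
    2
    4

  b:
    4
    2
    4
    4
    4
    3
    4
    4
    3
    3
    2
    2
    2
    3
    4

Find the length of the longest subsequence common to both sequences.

9

Taking 4 [1,1] → 4 [2,3] → 4 [3,4] → 4 [4,5] → 4 [6,7] → 4 [7,8] → 3 [8,10] → 2 [10,13] → 4 [11,15] gives a common subsequence of length 9. dp[11][15] = 9 confirms this is the maximum.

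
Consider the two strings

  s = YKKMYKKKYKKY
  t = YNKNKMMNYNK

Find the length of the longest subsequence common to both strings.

Match Y (s #1, t #1); then K (s #2, t #3); then K (s #3, t #5); then M (s #4, t #7); then Y (s #5, t #9); then K (s #11, t #11) — 6 characters in the same relative order in both. dp[12][11] = 6 confirms this is the maximum.

6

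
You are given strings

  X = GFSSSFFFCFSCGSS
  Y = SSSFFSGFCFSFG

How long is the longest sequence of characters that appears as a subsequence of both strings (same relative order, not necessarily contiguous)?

Taking S (X #3, Y #1) → S (X #4, Y #2) → S (X #5, Y #3) → F (X #6, Y #4) → F (X #7, Y #5) → F (X #8, Y #8) → C (X #9, Y #9) → F (X #10, Y #10) → S (X #11, Y #11) → G (X #13, Y #13) gives a common subsequence of length 10. Since dp[15][13] = 10, nothing longer is possible.

10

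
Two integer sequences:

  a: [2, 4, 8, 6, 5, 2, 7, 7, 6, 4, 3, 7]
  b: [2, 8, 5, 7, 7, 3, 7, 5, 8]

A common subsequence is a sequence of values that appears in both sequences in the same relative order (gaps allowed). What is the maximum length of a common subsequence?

Let dp[i][j] be the LCS length of the first i values of a and the first j values of b. dp[i][j] = dp[i-1][j-1]+1 when the i-th and j-th values match, else max(dp[i-1][j], dp[i][j-1]).
    ·  2  8  5  7  7  3  7  5  8
 ·  0  0  0  0  0  0  0  0  0  0
 2  0  1  1  1  1  1  1  1  1  1
 4  0  1  1  1  1  1  1  1  1  1
 8  0  1  2  2  2  2  2  2  2  2
 6  0  1  2  2  2  2  2  2  2  2
 5  0  1  2  3  3  3  3  3  3  3
 2  0  1  2  3  3  3  3  3  3  3
 7  0  1  2  3  4  4  4  4  4  4
 7  0  1  2  3  4  5  5  5  5  5
 6  0  1  2  3  4  5  5  5  5  5
 4  0  1  2  3  4  5  5  5  5  5
 3  0  1  2  3  4  5  6  6  6  6
 7  0  1  2  3  4  5  6  7  7  7
dp[12][9] = 7. One LCS (by backtracking along matches): 2, 8, 5, 7, 7, 3, 7.

7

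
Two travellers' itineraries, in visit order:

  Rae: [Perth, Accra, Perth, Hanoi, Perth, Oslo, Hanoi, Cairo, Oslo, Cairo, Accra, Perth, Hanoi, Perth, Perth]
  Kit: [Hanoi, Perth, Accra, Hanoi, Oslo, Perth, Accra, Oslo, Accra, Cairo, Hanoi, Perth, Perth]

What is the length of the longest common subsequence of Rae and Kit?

Pick Perth at Rae[1]=Kit[2], Accra at Rae[2]=Kit[3], Hanoi at Rae[4]=Kit[4], Perth at Rae[5]=Kit[6], Oslo at Rae[6]=Kit[8], Cairo at Rae[10]=Kit[10], Hanoi at Rae[13]=Kit[11], Perth at Rae[14]=Kit[12], Perth at Rae[15]=Kit[13]; all 9 stops appear in both, in order. The LCS DP gives dp[15][13] = 9, so this is optimal.

9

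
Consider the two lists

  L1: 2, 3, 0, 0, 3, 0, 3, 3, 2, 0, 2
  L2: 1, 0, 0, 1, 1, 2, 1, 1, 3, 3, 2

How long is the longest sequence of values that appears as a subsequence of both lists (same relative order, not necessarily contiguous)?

5

Let dp[i][j] be the LCS length of the first i values of L1 and the first j values of L2. dp[i][j] = dp[i-1][j-1]+1 when the i-th and j-th values match, else max(dp[i-1][j], dp[i][j-1]).
    ·  1  0  0  1  1  2  1  1  3  3  2
 ·  0  0  0  0  0  0  0  0  0  0  0  0
 2  0  0  0  0  0  0  1  1  1  1  1  1
 3  0  0  0  0  0  0  1  1  1  2  2  2
 0  0  0  1  1  1  1  1  1  1  2  2  2
 0  0  0  1  2  2  2  2  2  2  2  2  2
 3  0  0  1  2  2  2  2  2  2  3  3  3
 0  0  0  1  2  2  2  2  2  2  3  3  3
 3  0  0  1  2  2  2  2  2  2  3  4  4
 3  0  0  1  2  2  2  2  2  2  3  4  4
 2  0  0  1  2  2  2  3  3  3  3  4  5
 0  0  0  1  2  2  2  3  3  3  3  4  5
 2  0  0  1  2  2  2  3  3  3  3  4  5
dp[11][11] = 5. One LCS (by backtracking along matches): 0, 0, 3, 3, 2.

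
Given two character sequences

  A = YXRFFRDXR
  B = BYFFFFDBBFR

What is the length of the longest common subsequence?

5

Let dp[i][j] be the LCS length of the first i characters of A and the first j characters of B. dp[i][j] = dp[i-1][j-1]+1 when the i-th and j-th characters match, else max(dp[i-1][j], dp[i][j-1]).
    ·  B  Y  F  F  F  F  D  B  B  F  R
 ·  0  0  0  0  0  0  0  0  0  0  0  0
 Y  0  0  1  1  1  1  1  1  1  1  1  1
 X  0  0  1  1  1  1  1  1  1  1  1  1
 R  0  0  1  1  1  1  1  1  1  1  1  2
 F  0  0  1  2  2  2  2  2  2  2  2  2
 F  0  0  1  2  3  3  3  3  3  3  3  3
 R  0  0  1  2  3  3  3  3  3  3  3  4
 D  0  0  1  2  3  3  3  4  4  4  4  4
 X  0  0  1  2  3  3  3  4  4  4  4  4
 R  0  0  1  2  3  3  3  4  4  4  4  5
dp[9][11] = 5. One LCS (by backtracking along matches): YFFDR.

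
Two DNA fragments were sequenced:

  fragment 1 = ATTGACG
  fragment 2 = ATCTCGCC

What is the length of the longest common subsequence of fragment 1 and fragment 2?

5

Pick A at fragment 1[1]=fragment 2[1], T at fragment 1[2]=fragment 2[2], T at fragment 1[3]=fragment 2[4], G at fragment 1[4]=fragment 2[6], C at fragment 1[6]=fragment 2[8]; all 5 bases appear in both, in order. dp[7][8] = 5 confirms this is the maximum.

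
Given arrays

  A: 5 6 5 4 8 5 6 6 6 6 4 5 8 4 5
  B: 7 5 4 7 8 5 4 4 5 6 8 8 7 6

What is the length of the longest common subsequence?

7

Match 5 (A #3, B #2); then 4 (A #4, B #3); then 8 (A #5, B #5); then 5 (A #6, B #6); then 4 (A #11, B #8); then 5 (A #12, B #9); then 8 (A #13, B #12) — 7 values in the same relative order in both. Since dp[15][14] = 7, nothing longer is possible.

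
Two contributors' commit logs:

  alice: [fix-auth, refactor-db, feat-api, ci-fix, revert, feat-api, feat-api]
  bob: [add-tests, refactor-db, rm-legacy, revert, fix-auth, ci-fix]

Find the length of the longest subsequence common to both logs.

2

Taking fix-auth (alice #1, bob #5); then ci-fix (alice #4, bob #6) gives a common subsequence of length 2, and the DP table's final entry dp[7][6] is also 2, so no common subsequence is longer.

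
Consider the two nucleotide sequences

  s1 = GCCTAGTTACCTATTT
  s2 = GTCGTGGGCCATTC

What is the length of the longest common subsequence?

One common subsequence of length 9: G at s1[1]=s2[1] → C at s1[2]=s2[3] → T at s1[4]=s2[5] → G at s1[6]=s2[8] → C at s1[10]=s2[9] → C at s1[11]=s2[10] → A at s1[13]=s2[11] → T at s1[14]=s2[12] → T at s1[15]=s2[13]. The LCS DP gives dp[16][14] = 9, so this is optimal.

9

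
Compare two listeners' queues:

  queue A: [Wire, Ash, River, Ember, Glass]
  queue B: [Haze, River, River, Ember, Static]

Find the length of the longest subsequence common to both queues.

Match River at queue A[3]=queue B[3], Ember at queue A[4]=queue B[4] — 2 songs in the same relative order in both. dp[5][5] = 2 confirms this is the maximum.

2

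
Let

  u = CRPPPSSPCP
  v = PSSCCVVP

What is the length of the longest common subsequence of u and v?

5

Let dp[i][j] be the LCS length of the first i characters of u and the first j characters of v. dp[i][j] = dp[i-1][j-1]+1 when the i-th and j-th characters match, else max(dp[i-1][j], dp[i][j-1]).
    ·  P  S  S  C  C  V  V  P
 ·  0  0  0  0  0  0  0  0  0
 C  0  0  0  0  1  1  1  1  1
 R  0  0  0  0  1  1  1  1  1
 P  0  1  1  1  1  1  1  1  2
 P  0  1  1  1  1  1  1  1  2
 P  0  1  1  1  1  1  1  1  2
 S  0  1  2  2  2  2  2  2  2
 S  0  1  2  3  3  3  3  3  3
 P  0  1  2  3  3  3  3  3  4
 C  0  1  2  3  4  4  4  4  4
 P  0  1  2  3  4  4  4  4  5
dp[10][8] = 5. One LCS (by backtracking along matches): PSSCP.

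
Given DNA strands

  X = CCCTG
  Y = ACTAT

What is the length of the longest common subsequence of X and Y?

2

Match C (X #1, Y #2), then T (X #4, Y #5) — 2 bases in the same relative order in both. dp[5][5] = 2 confirms this is the maximum.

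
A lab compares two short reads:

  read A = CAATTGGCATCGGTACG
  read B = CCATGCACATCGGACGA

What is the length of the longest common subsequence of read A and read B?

13

Match C (read A #1, read B #2) → A (read A #3, read B #3) → T (read A #5, read B #4) → G (read A #6, read B #5) → C (read A #8, read B #8) → A (read A #9, read B #9) → T (read A #10, read B #10) → C (read A #11, read B #11) → G (read A #12, read B #12) → G (read A #13, read B #13) → A (read A #15, read B #14) → C (read A #16, read B #15) → G (read A #17, read B #16) — 13 bases in the same relative order in both. Since dp[17][17] = 13, nothing longer is possible.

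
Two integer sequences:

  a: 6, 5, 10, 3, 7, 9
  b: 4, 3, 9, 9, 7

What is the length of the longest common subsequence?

Match 3 at a[4]=b[2] → 7 at a[5]=b[5] — 2 values in the same relative order in both. The LCS DP gives dp[6][5] = 2, so this is optimal.

2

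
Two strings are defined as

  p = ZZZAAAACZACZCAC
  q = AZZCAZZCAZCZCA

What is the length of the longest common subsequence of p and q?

9

One common subsequence of length 9: Z (p #1, q #3), then Z (p #2, q #6), then Z (p #3, q #7), then A (p #7, q #9), then Z (p #9, q #10), then C (p #11, q #11), then Z (p #12, q #12), then C (p #13, q #13), then A (p #14, q #14). The LCS DP gives dp[15][14] = 9, so this is optimal.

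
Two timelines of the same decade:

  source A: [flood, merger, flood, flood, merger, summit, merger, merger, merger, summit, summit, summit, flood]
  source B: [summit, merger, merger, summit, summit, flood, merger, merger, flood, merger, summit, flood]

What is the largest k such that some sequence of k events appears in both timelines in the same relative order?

Match merger (source A #2, source B #2), then merger (source A #5, source B #3), then summit (source A #6, source B #5), then merger (source A #7, source B #7), then merger (source A #8, source B #8), then merger (source A #9, source B #10), then summit (source A #12, source B #11), then flood (source A #13, source B #12) — 8 events in the same relative order in both. The LCS DP gives dp[13][12] = 8, so this is optimal.

8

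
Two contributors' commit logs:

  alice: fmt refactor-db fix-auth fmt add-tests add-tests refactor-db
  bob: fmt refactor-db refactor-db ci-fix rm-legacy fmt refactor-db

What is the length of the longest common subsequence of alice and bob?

4

One common subsequence of length 4: fmt (alice #1, bob #1); then refactor-db (alice #2, bob #3); then fmt (alice #4, bob #6); then refactor-db (alice #7, bob #7). The LCS DP gives dp[7][7] = 4, so this is optimal.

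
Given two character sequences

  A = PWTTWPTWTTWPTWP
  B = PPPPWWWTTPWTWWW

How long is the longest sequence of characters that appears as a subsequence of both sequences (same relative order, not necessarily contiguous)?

9

One common subsequence of length 9: P [1,4], W [2,7], T [3,8], T [4,9], W [5,11], T [7,12], W [8,13], W [11,14], W [14,15], and the DP table's final entry dp[15][15] is also 9, so no common subsequence is longer.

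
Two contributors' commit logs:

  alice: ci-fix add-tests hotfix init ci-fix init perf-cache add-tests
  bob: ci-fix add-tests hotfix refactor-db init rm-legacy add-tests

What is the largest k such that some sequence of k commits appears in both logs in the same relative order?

Pick ci-fix [1,1] → add-tests [2,2] → hotfix [3,3] → init [4,5] → add-tests [8,7]; all 5 commits appear in both, in order. dp[8][7] = 5 confirms this is the maximum.

5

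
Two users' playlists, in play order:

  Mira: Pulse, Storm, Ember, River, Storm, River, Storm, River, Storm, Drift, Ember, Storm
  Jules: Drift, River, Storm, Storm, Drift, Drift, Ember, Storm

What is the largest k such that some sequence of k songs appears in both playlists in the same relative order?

6

Taking River [4,2], then Storm [5,3], then Storm [7,4], then Drift [10,6], then Ember [11,7], then Storm [12,8] gives a common subsequence of length 6, and the DP table's final entry dp[12][8] is also 6, so no common subsequence is longer.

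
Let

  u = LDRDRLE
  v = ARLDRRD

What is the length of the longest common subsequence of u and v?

One common subsequence of length 4: L at u[1]=v[3], then D at u[2]=v[4], then R at u[3]=v[6], then D at u[4]=v[7], and the DP table's final entry dp[7][7] is also 4, so no common subsequence is longer.

4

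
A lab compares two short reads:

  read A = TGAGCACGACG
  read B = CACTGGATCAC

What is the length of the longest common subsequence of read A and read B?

7

Let dp[i][j] be the LCS length of the first i bases of read A and the first j bases of read B. dp[i][j] = dp[i-1][j-1]+1 when the i-th and j-th bases match, else max(dp[i-1][j], dp[i][j-1]).
    ·  C  A  C  T  G  G  A  T  C  A  C
 ·  0  0  0  0  0  0  0  0  0  0  0  0
 T  0  0  0  0  1  1  1  1  1  1  1  1
 G  0  0  0  0  1  2  2  2  2  2  2  2
 A  0  0  1  1  1  2  2  3  3  3  3  3
 G  0  0  1  1  1  2  3  3  3  3  3  3
 C  0  1  1  2  2  2  3  3  3  4  4  4
 A  0  1  2  2  2  2  3  4  4  4  5  5
 C  0  1  2  3  3  3  3  4  4  5  5  6
 G  0  1  2  3  3  4  4  4  4  5  5  6
 A  0  1  2  3  3  4  4  5  5  5  6  6
 C  0  1  2  3  3  4  4  5  5  6  6  7
 G  0  1  2  3  3  4  5  5  5  6  6  7
dp[11][11] = 7. One LCS (by backtracking along matches): TGGACAC.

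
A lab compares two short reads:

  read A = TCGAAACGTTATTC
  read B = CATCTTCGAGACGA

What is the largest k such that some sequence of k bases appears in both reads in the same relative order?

One common subsequence of length 8: T [1,6]; then C [2,7]; then G [3,8]; then A [4,9]; then A [6,11]; then C [7,12]; then G [8,13]; then A [11,14], and the DP table's final entry dp[14][14] is also 8, so no common subsequence is longer.

8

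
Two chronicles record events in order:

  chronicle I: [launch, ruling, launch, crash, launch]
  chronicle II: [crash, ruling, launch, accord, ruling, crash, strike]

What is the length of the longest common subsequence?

One common subsequence of length 3: launch [1,3], then ruling [2,5], then crash [4,6], and the DP table's final entry dp[5][7] is also 3, so no common subsequence is longer.

3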